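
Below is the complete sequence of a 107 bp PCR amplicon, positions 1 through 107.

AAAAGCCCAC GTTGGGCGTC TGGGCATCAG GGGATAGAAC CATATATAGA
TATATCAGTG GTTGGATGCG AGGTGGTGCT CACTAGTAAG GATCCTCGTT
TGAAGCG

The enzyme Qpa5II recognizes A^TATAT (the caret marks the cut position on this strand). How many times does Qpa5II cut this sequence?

ATATAT occurs starting at positions 42, 50.
Qpa5II cuts at 2 sites.

2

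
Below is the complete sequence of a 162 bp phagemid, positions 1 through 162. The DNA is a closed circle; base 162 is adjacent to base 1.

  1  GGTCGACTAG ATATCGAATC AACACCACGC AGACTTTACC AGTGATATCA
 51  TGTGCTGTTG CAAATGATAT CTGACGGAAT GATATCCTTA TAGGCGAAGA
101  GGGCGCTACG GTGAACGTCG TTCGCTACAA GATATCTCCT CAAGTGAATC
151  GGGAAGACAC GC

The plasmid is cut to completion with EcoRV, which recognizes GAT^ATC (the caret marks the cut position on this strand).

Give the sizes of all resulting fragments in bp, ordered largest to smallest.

50, 41, 34, 22, 15 bp

EcoRV sites (GATATC) start at positions 10, 44, 66, 81, 131.
EcoRV cuts after base 3 of each site, so after positions 12, 46, 68, 83, 133.
Circular molecule, 5 cuts → 5 fragments:
  13–46 → 34 bp
  47–68 → 22 bp
  69–83 → 15 bp
  84–133 → 50 bp
  134–162 then 1–12 → 29 + 12 = 41 bp
Sorted largest to smallest: 50, 41, 34, 22, 15 bp.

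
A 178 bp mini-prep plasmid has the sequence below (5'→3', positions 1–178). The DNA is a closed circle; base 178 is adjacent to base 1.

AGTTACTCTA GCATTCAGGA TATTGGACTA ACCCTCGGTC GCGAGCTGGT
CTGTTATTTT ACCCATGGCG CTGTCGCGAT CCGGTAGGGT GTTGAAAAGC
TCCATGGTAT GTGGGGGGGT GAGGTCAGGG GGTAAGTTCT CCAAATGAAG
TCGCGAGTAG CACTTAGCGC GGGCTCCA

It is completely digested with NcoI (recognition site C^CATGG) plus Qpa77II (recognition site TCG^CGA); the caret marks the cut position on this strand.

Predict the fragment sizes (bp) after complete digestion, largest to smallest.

NcoI sites (CCATGG) start at positions 63, 102.
NcoI cuts after the first base of each site, so after positions 63, 102.
Qpa77II sites (TCGCGA) start at positions 39, 74, 151.
Qpa77II cuts after base 3 of each site, so after positions 41, 76, 153.
Combined cut positions: 41, 63, 76, 102, 153.
Circular molecule, 5 cuts → 5 fragments:
  42–63 → 22 bp
  64–76 → 13 bp
  77–102 → 26 bp
  103–153 → 51 bp
  154–178 then 1–41 → 25 + 41 = 66 bp
Sorted largest to smallest: 66, 51, 26, 22, 13 bp.

66, 51, 26, 22, 13 bp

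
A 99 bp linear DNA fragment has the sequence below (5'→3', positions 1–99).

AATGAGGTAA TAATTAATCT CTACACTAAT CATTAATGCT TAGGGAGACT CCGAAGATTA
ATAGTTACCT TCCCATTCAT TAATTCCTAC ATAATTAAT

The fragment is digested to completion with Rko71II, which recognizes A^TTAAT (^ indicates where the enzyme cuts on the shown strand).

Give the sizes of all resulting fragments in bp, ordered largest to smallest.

25, 22, 19, 15, 13, 5 bp

Rko71II sites (ATTAAT) start at positions 13, 32, 57, 79, 94.
Rko71II cuts after the first base of each site, so after positions 13, 32, 57, 79, 94.
Linear molecule, 5 cuts → 6 fragments:
  1–13 → 13 bp
  14–32 → 19 bp
  33–57 → 25 bp
  58–79 → 22 bp
  80–94 → 15 bp
  95–99 → 5 bp
Sorted largest to smallest: 25, 22, 19, 15, 13, 5 bp.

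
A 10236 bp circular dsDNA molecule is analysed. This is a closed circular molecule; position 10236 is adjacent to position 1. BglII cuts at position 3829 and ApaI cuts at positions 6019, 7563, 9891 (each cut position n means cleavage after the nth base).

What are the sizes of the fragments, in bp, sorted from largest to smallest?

4174, 2328, 2190, 1544 bp

Combined cut positions (sorted): 3829, 6019, 7563, 9891.
Circular molecule, 4 cuts → 4 fragments:
  6019 − 3829 = 2190 bp
  7563 − 6019 = 1544 bp
  9891 − 7563 = 2328 bp
  wrap: 10236 − 9891 + 3829 = 4174 bp
Sorted largest to smallest: 4174, 2328, 2190, 1544 bp.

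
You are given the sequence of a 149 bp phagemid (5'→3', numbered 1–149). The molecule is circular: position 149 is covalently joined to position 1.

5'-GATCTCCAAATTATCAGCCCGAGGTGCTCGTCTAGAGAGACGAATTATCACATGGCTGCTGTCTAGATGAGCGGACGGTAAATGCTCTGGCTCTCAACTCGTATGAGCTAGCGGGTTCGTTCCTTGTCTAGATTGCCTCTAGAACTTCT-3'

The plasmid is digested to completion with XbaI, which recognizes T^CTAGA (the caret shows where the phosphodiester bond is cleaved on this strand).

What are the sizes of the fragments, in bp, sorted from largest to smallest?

XbaI sites (TCTAGA) start at positions 31, 62, 127, 138.
XbaI cuts after the first base of each site, so after positions 31, 62, 127, 138.
Circular molecule, 4 cuts → 4 fragments:
  32–62 → 31 bp
  63–127 → 65 bp
  128–138 → 11 bp
  139–149 then 1–31 → 11 + 31 = 42 bp
Sorted largest to smallest: 65, 42, 31, 11 bp.

65, 42, 31, 11 bp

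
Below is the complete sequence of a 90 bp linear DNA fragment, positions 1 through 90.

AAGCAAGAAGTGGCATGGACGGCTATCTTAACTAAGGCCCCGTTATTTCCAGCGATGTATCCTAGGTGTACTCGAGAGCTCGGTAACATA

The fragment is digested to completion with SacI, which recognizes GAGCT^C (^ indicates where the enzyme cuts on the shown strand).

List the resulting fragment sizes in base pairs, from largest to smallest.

The SacI site (GAGCTC) starts at position 76.
SacI cuts after base 5 of each site (before the last base), so after position 80.
Linear molecule, 1 cut → 2 fragments:
  1–80 → 80 bp
  81–90 → 10 bp
Sorted largest to smallest: 80, 10 bp.

80, 10 bp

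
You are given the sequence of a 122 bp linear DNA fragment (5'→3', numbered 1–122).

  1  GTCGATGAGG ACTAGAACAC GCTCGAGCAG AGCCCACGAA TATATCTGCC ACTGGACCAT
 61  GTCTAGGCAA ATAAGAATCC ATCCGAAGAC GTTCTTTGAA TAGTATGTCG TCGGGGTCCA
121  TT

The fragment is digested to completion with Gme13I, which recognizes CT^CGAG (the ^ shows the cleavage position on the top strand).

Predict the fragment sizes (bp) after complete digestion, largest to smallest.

99, 23 bp

The Gme13I site (CTCGAG) starts at position 22.
Gme13I cuts after base 2 of each site, so after position 23.
Linear molecule, 1 cut → 2 fragments:
  1–23 → 23 bp
  24–122 → 99 bp
Sorted largest to smallest: 99, 23 bp.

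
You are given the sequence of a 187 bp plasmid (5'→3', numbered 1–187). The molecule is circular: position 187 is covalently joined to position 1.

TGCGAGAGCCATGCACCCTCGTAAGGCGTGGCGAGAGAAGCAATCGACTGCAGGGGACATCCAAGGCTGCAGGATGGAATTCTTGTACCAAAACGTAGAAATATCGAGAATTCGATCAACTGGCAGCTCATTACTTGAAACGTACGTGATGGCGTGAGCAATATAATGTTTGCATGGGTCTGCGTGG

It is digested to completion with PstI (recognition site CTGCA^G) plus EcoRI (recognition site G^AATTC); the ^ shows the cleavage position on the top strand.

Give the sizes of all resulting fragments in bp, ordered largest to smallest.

PstI sites (CTGCAG) start at positions 48, 67.
PstI cuts after base 5 of each site (before the last base), so after positions 52, 71.
EcoRI sites (GAATTC) start at positions 77, 108.
EcoRI cuts after the first base of each site, so after positions 77, 108.
Combined cut positions: 52, 71, 77, 108.
Circular molecule, 4 cuts → 4 fragments:
  53–71 → 19 bp
  72–77 → 6 bp
  78–108 → 31 bp
  109–187 then 1–52 → 79 + 52 = 131 bp
Sorted largest to smallest: 131, 31, 19, 6 bp.

131, 31, 19, 6 bp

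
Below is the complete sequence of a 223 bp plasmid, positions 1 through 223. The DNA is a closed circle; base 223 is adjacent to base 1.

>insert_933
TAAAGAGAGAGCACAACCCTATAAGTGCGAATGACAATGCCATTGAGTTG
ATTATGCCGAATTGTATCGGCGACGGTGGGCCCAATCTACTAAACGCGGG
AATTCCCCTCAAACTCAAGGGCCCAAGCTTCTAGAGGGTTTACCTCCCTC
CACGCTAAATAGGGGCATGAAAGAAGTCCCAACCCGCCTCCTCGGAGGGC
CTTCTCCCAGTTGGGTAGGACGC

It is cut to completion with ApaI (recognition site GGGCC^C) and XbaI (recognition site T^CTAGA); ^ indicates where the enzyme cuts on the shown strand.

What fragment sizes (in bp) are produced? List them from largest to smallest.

ApaI sites (GGGCCC) start at positions 78, 119.
ApaI cuts after base 5 of each site (before the last base), so after positions 82, 123.
The XbaI site (TCTAGA) starts at position 130.
XbaI cuts after the first base of each site, so after position 130.
Combined cut positions: 82, 123, 130.
Circular molecule, 3 cuts → 3 fragments:
  83–123 → 41 bp
  124–130 → 7 bp
  131–223 then 1–82 → 93 + 82 = 175 bp
Sorted largest to smallest: 175, 41, 7 bp.

175, 41, 7 bp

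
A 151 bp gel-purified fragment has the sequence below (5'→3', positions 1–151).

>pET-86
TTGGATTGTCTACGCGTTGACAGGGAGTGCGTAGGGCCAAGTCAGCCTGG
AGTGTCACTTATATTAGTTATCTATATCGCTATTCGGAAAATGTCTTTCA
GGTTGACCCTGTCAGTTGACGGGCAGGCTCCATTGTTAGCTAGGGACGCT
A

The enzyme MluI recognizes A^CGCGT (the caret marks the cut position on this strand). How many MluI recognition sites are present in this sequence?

ACGCGT occurs starting at position 12.
MluI cuts at 1 site.

1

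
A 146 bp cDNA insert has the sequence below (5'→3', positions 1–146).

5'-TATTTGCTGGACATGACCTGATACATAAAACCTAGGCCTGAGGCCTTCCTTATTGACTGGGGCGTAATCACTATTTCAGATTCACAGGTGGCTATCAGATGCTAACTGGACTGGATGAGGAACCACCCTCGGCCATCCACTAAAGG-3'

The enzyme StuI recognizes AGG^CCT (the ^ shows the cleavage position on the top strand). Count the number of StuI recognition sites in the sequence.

AGGCCT occurs starting at positions 34, 41.
StuI cuts at 2 sites.

2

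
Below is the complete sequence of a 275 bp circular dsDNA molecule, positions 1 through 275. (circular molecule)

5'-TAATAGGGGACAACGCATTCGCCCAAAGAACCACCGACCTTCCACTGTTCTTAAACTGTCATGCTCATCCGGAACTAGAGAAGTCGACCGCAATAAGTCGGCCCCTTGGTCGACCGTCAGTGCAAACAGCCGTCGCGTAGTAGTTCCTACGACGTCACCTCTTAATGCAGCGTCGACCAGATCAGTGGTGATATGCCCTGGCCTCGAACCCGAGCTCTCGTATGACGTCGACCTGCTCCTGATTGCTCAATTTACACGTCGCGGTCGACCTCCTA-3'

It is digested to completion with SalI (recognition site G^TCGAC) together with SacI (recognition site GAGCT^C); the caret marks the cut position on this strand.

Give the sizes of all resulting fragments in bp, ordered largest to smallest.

SalI sites (GTCGAC) start at positions 83, 109, 172, 227, 264.
SalI cuts after the first base of each site, so after positions 83, 109, 172, 227, 264.
The SacI site (GAGCTC) starts at position 212.
SacI cuts after base 5 of each site (before the last base), so after position 216.
Combined cut positions: 83, 109, 172, 216, 227, 264.
Circular molecule, 6 cuts → 6 fragments:
  84–109 → 26 bp
  110–172 → 63 bp
  173–216 → 44 bp
  217–227 → 11 bp
  228–264 → 37 bp
  265–275 then 1–83 → 11 + 83 = 94 bp
Sorted largest to smallest: 94, 63, 44, 37, 26, 11 bp.

94, 63, 44, 37, 26, 11 bp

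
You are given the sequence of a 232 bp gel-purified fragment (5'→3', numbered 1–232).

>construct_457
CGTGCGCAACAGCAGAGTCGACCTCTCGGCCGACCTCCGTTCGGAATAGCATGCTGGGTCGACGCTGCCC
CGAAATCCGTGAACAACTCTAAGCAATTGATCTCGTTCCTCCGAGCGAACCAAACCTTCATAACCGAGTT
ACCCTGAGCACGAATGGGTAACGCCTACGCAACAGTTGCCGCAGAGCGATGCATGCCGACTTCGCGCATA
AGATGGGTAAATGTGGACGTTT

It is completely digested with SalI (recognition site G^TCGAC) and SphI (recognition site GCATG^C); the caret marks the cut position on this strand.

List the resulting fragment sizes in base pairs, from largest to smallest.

SalI sites (GTCGAC) start at positions 17, 58.
SalI cuts after the first base of each site, so after positions 17, 58.
SphI sites (GCATGC) start at positions 49, 191.
SphI cuts after base 5 of each site (before the last base), so after positions 53, 195.
Combined cut positions: 17, 53, 58, 195.
Linear molecule, 4 cuts → 5 fragments:
  1–17 → 17 bp
  18–53 → 36 bp
  54–58 → 5 bp
  59–195 → 137 bp
  196–232 → 37 bp
Sorted largest to smallest: 137, 37, 36, 17, 5 bp.

137, 37, 36, 17, 5 bp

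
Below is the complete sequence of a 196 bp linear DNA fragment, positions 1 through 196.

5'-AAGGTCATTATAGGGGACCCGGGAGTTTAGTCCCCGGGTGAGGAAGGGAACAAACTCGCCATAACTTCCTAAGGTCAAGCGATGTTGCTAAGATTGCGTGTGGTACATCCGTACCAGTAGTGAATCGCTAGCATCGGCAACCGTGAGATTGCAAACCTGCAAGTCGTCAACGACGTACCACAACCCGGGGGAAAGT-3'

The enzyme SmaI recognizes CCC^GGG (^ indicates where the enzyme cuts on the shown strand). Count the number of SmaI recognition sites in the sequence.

3

CCCGGG occurs starting at positions 18, 33, 184.
SmaI cuts at 3 sites.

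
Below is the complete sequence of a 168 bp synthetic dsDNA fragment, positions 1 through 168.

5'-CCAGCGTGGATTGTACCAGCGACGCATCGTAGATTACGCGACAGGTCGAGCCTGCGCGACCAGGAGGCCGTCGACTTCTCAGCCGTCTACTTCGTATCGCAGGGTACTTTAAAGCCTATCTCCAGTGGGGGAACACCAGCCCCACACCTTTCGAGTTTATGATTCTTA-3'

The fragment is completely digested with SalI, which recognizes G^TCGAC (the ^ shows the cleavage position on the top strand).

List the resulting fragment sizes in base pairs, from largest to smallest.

The SalI site (GTCGAC) starts at position 70.
SalI cuts after the first base of each site, so after position 70.
Linear molecule, 1 cut → 2 fragments:
  1–70 → 70 bp
  71–168 → 98 bp
Sorted largest to smallest: 98, 70 bp.

98, 70 bp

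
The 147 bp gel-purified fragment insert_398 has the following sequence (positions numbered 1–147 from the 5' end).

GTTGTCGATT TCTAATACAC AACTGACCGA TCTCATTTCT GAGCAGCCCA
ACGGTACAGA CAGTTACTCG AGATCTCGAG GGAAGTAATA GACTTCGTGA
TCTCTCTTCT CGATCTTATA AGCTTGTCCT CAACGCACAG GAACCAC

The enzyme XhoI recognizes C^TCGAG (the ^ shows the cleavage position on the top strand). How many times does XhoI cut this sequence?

CTCGAG occurs starting at positions 67, 75.
XhoI cuts at 2 sites.

2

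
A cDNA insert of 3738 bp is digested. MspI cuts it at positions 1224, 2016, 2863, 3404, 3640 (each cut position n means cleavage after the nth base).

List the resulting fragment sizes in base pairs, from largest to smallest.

Linear molecule, 5 cuts → 6 fragments:
  1224 − 0 = 1224 bp
  2016 − 1224 = 792 bp
  2863 − 2016 = 847 bp
  3404 − 2863 = 541 bp
  3640 − 3404 = 236 bp
  3738 − 3640 = 98 bp
Sorted largest to smallest: 1224, 847, 792, 541, 236, 98 bp.

1224, 847, 792, 541, 236, 98 bp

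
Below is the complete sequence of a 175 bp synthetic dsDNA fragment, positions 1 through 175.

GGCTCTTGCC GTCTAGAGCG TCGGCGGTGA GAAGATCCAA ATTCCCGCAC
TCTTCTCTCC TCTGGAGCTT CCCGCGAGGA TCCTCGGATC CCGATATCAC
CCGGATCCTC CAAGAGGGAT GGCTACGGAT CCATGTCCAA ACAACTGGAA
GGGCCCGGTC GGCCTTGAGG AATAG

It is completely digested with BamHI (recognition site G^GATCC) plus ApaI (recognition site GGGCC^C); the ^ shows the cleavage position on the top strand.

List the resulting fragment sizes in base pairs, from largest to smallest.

BamHI sites (GGATCC) start at positions 78, 86, 103, 127.
BamHI cuts after the first base of each site, so after positions 78, 86, 103, 127.
The ApaI site (GGGCCC) starts at position 151.
ApaI cuts after base 5 of each site (before the last base), so after position 155.
Combined cut positions: 78, 86, 103, 127, 155.
Linear molecule, 5 cuts → 6 fragments:
  1–78 → 78 bp
  79–86 → 8 bp
  87–103 → 17 bp
  104–127 → 24 bp
  128–155 → 28 bp
  156–175 → 20 bp
Sorted largest to smallest: 78, 28, 24, 20, 17, 8 bp.

78, 28, 24, 20, 17, 8 bp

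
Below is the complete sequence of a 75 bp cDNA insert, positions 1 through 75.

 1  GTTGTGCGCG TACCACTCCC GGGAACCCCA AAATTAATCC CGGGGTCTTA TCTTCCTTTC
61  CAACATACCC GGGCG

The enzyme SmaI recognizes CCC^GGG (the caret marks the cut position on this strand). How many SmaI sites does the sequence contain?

CCCGGG occurs starting at positions 18, 39, 68.
SmaI cuts at 3 sites.

3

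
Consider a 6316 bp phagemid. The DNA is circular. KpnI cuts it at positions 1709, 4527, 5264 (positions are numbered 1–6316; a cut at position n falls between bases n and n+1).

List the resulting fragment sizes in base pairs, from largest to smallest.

Circular molecule, 3 cuts → 3 fragments:
  4527 − 1709 = 2818 bp
  5264 − 4527 = 737 bp
  wrap: 6316 − 5264 + 1709 = 2761 bp
Sorted largest to smallest: 2818, 2761, 737 bp.

2818, 2761, 737 bp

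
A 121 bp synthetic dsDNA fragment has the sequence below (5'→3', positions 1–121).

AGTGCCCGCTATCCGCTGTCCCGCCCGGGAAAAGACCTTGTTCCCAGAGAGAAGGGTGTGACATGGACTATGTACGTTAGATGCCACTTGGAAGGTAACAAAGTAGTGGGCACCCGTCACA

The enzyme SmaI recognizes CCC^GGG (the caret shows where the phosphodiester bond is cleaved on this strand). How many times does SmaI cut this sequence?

CCCGGG occurs starting at position 24.
SmaI cuts at 1 site.

1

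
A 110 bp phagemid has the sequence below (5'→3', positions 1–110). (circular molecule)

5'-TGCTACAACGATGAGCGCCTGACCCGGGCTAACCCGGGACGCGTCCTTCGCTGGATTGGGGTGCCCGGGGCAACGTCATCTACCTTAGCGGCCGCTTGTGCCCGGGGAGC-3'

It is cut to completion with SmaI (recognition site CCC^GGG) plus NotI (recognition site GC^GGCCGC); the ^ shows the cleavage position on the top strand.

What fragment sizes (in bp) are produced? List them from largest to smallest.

32, 31, 23, 14, 10 bp

SmaI sites (CCCGGG) start at positions 23, 33, 64, 101.
SmaI cuts after base 3 of each site, so after positions 25, 35, 66, 103.
The NotI site (GCGGCCGC) starts at position 88.
NotI cuts after base 2 of each site, so after position 89.
Combined cut positions: 25, 35, 66, 89, 103.
Circular molecule, 5 cuts → 5 fragments:
  26–35 → 10 bp
  36–66 → 31 bp
  67–89 → 23 bp
  90–103 → 14 bp
  104–110 then 1–25 → 7 + 25 = 32 bp
Sorted largest to smallest: 32, 31, 23, 14, 10 bp.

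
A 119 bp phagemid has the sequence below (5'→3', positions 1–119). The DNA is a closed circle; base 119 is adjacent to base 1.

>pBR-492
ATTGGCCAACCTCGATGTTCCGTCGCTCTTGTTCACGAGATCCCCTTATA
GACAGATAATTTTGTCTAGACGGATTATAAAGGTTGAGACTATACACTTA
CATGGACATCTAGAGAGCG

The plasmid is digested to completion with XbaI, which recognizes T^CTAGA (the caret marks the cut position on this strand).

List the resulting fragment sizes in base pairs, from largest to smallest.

XbaI sites (TCTAGA) start at positions 65, 109.
XbaI cuts after the first base of each site, so after positions 65, 109.
Circular molecule, 2 cuts → 2 fragments:
  66–109 → 44 bp
  110–119 then 1–65 → 10 + 65 = 75 bp
Sorted largest to smallest: 75, 44 bp.

75, 44 bp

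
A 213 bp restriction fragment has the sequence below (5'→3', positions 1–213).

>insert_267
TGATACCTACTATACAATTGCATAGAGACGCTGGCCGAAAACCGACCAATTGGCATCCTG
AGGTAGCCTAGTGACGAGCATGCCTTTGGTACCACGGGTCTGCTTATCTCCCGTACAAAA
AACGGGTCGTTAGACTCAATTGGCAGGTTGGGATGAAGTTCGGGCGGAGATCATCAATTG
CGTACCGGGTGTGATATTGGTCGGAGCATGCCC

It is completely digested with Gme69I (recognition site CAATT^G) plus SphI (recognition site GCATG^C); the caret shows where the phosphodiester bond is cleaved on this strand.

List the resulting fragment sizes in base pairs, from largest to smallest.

Gme69I sites (CAATTG) start at positions 15, 47, 137, 175.
Gme69I cuts after base 5 of each site (before the last base), so after positions 19, 51, 141, 179.
SphI sites (GCATGC) start at positions 78, 206.
SphI cuts after base 5 of each site (before the last base), so after positions 82, 210.
Combined cut positions: 19, 51, 82, 141, 179, 210.
Linear molecule, 6 cuts → 7 fragments:
  1–19 → 19 bp
  20–51 → 32 bp
  52–82 → 31 bp
  83–141 → 59 bp
  142–179 → 38 bp
  180–210 → 31 bp
  211–213 → 3 bp
Sorted largest to smallest: 59, 38, 32, 31, 31, 19, 3 bp.

59, 38, 32, 31, 31, 19, 3 bp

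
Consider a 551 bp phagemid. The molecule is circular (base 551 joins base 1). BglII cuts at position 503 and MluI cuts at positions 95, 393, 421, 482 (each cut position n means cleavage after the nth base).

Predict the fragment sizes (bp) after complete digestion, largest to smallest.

Combined cut positions (sorted): 95, 393, 421, 482, 503.
Circular molecule, 5 cuts → 5 fragments:
  393 − 95 = 298 bp
  421 − 393 = 28 bp
  482 − 421 = 61 bp
  503 − 482 = 21 bp
  wrap: 551 − 503 + 95 = 143 bp
Sorted largest to smallest: 298, 143, 61, 28, 21 bp.

298, 143, 61, 28, 21 bp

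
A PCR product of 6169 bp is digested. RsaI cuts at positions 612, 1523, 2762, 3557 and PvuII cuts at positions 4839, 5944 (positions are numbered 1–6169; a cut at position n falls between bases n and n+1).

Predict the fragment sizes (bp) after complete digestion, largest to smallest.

1282, 1239, 1105, 911, 795, 612, 225 bp

Combined cut positions (sorted): 612, 1523, 2762, 3557, 4839, 5944.
Linear molecule, 6 cuts → 7 fragments:
  612 − 0 = 612 bp
  1523 − 612 = 911 bp
  2762 − 1523 = 1239 bp
  3557 − 2762 = 795 bp
  4839 − 3557 = 1282 bp
  5944 − 4839 = 1105 bp
  6169 − 5944 = 225 bp
Sorted largest to smallest: 1282, 1239, 1105, 911, 795, 612, 225 bp.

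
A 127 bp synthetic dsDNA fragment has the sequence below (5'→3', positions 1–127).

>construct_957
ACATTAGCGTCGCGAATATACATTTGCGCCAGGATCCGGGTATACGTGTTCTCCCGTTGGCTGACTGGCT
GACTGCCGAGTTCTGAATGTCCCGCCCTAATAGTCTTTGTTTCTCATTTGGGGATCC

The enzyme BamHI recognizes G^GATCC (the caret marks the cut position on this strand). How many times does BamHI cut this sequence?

GGATCC occurs starting at positions 32, 122.
BamHI cuts at 2 sites.

2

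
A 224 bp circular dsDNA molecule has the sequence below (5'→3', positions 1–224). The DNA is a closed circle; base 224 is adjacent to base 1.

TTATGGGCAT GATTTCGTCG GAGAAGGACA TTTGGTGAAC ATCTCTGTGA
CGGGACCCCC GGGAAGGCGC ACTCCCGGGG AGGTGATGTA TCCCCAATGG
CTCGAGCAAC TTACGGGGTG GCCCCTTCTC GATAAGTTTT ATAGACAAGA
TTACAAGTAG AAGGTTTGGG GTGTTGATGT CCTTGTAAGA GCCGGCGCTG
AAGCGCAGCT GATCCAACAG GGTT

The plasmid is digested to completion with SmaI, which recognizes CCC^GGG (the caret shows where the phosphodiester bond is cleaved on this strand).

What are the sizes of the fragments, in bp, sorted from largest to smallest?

SmaI sites (CCCGGG) start at positions 58, 74.
SmaI cuts after base 3 of each site, so after positions 60, 76.
Circular molecule, 2 cuts → 2 fragments:
  61–76 → 16 bp
  77–224 then 1–60 → 148 + 60 = 208 bp
Sorted largest to smallest: 208, 16 bp.

208, 16 bp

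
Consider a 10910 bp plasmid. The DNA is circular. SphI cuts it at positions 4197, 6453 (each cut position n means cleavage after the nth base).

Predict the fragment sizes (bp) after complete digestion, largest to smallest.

Circular molecule, 2 cuts → 2 fragments:
  6453 − 4197 = 2256 bp
  wrap: 10910 − 6453 + 4197 = 8654 bp
Sorted largest to smallest: 8654, 2256 bp.

8654, 2256 bp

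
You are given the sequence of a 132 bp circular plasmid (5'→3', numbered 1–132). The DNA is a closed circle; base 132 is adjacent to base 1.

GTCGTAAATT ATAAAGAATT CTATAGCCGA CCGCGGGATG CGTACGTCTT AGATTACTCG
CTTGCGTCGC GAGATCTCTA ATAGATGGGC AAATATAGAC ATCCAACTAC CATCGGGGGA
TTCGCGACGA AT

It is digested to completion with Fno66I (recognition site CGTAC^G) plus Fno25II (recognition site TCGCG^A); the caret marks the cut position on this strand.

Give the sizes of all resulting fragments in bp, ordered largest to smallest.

The Fno66I site (CGTACG) starts at position 41.
Fno66I cuts after base 5 of each site (before the last base), so after position 45.
Fno25II sites (TCGCGA) start at positions 67, 122.
Fno25II cuts after base 5 of each site (before the last base), so after positions 71, 126.
Combined cut positions: 45, 71, 126.
Circular molecule, 3 cuts → 3 fragments:
  46–71 → 26 bp
  72–126 → 55 bp
  127–132 then 1–45 → 6 + 45 = 51 bp
Sorted largest to smallest: 55, 51, 26 bp.

55, 51, 26 bp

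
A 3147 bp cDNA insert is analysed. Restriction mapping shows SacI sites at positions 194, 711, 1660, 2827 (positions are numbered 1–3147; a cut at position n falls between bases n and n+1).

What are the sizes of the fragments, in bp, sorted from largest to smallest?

Linear molecule, 4 cuts → 5 fragments:
  194 − 0 = 194 bp
  711 − 194 = 517 bp
  1660 − 711 = 949 bp
  2827 − 1660 = 1167 bp
  3147 − 2827 = 320 bp
Sorted largest to smallest: 1167, 949, 517, 320, 194 bp.

1167, 949, 517, 320, 194 bp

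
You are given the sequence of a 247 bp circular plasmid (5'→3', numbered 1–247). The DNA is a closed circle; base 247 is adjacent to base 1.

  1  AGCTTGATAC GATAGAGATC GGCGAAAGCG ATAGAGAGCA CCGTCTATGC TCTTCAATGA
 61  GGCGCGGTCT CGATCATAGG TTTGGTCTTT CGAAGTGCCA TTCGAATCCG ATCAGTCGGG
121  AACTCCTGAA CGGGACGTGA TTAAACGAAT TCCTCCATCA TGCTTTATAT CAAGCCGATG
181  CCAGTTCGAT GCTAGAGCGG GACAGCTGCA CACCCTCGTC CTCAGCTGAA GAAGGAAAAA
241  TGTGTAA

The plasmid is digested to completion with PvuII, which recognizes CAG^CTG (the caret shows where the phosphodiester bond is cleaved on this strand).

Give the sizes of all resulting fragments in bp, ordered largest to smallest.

227, 20 bp

PvuII sites (CAGCTG) start at positions 203, 223.
PvuII cuts after base 3 of each site, so after positions 205, 225.
Circular molecule, 2 cuts → 2 fragments:
  206–225 → 20 bp
  226–247 then 1–205 → 22 + 205 = 227 bp
Sorted largest to smallest: 227, 20 bp.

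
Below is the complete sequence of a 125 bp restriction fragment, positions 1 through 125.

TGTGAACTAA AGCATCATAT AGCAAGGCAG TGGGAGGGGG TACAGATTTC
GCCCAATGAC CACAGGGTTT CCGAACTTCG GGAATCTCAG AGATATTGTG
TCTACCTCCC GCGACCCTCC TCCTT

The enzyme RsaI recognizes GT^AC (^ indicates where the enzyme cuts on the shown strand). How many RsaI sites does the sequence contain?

1

GTAC occurs starting at position 40.
RsaI cuts at 1 site.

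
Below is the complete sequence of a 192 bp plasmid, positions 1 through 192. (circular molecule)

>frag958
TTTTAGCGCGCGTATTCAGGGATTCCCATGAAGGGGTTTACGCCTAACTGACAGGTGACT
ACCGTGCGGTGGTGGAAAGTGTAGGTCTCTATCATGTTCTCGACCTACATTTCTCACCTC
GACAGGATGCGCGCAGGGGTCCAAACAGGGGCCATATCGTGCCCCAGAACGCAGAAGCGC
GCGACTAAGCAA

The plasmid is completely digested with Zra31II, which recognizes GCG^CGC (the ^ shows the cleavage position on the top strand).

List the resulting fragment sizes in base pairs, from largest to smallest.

123, 48, 21 bp

Zra31II sites (GCGCGC) start at positions 6, 129, 177.
Zra31II cuts after base 3 of each site, so after positions 8, 131, 179.
Circular molecule, 3 cuts → 3 fragments:
  9–131 → 123 bp
  132–179 → 48 bp
  180–192 then 1–8 → 13 + 8 = 21 bp
Sorted largest to smallest: 123, 48, 21 bp.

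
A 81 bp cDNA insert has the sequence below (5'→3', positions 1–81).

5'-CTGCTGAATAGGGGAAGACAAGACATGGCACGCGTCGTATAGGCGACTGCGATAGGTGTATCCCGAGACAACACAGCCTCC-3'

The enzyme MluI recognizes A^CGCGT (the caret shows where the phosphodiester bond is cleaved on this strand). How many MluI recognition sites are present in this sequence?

1

ACGCGT occurs starting at position 30.
MluI cuts at 1 site.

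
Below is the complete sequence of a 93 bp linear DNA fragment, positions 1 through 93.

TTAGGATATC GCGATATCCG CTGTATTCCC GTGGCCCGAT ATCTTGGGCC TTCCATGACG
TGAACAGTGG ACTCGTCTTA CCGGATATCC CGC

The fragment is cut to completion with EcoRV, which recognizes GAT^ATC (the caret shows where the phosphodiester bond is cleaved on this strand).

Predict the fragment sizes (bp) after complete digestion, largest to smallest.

EcoRV sites (GATATC) start at positions 5, 13, 38, 84.
EcoRV cuts after base 3 of each site, so after positions 7, 15, 40, 86.
Linear molecule, 4 cuts → 5 fragments:
  1–7 → 7 bp
  8–15 → 8 bp
  16–40 → 25 bp
  41–86 → 46 bp
  87–93 → 7 bp
Sorted largest to smallest: 46, 25, 8, 7, 7 bp.

46, 25, 8, 7, 7 bp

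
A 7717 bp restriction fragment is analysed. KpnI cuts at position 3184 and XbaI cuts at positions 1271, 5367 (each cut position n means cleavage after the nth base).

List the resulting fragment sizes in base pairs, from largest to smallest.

Combined cut positions (sorted): 1271, 3184, 5367.
Linear molecule, 3 cuts → 4 fragments:
  1271 − 0 = 1271 bp
  3184 − 1271 = 1913 bp
  5367 − 3184 = 2183 bp
  7717 − 5367 = 2350 bp
Sorted largest to smallest: 2350, 2183, 1913, 1271 bp.

2350, 2183, 1913, 1271 bp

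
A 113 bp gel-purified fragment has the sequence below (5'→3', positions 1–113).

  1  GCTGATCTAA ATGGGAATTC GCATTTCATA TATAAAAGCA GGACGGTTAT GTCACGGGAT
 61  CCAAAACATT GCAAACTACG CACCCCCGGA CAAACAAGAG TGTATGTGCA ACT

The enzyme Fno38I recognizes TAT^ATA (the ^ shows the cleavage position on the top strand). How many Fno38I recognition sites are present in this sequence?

1

TATATA occurs starting at position 29.
Fno38I cuts at 1 site.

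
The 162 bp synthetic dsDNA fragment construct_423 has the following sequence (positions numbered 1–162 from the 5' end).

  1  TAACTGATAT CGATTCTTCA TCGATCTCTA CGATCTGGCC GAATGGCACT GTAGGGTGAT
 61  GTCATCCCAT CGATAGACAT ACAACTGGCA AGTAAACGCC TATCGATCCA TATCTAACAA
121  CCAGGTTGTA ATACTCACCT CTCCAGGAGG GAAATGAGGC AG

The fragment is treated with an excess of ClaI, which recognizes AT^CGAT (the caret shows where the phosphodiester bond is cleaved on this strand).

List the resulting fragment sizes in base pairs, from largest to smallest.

ClaI sites (ATCGAT) start at positions 9, 20, 69, 102.
ClaI cuts after base 2 of each site, so after positions 10, 21, 70, 103.
Linear molecule, 4 cuts → 5 fragments:
  1–10 → 10 bp
  11–21 → 11 bp
  22–70 → 49 bp
  71–103 → 33 bp
  104–162 → 59 bp
Sorted largest to smallest: 59, 49, 33, 11, 10 bp.

59, 49, 33, 11, 10 bp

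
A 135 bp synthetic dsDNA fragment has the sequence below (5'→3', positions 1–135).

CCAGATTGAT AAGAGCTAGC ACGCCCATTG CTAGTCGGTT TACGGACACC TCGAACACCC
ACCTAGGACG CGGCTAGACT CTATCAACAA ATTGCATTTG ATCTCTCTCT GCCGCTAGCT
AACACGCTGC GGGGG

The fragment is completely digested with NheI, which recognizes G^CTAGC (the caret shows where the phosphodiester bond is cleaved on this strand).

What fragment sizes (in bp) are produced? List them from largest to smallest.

99, 21, 15 bp

NheI sites (GCTAGC) start at positions 15, 114.
NheI cuts after the first base of each site, so after positions 15, 114.
Linear molecule, 2 cuts → 3 fragments:
  1–15 → 15 bp
  16–114 → 99 bp
  115–135 → 21 bp
Sorted largest to smallest: 99, 21, 15 bp.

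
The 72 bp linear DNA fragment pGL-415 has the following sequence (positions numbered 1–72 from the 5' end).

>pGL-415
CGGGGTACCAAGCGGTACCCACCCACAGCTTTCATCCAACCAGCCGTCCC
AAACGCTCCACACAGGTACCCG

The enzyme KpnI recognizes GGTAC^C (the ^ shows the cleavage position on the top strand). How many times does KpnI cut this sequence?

3

GGTACC occurs starting at positions 4, 14, 65.
KpnI cuts at 3 sites.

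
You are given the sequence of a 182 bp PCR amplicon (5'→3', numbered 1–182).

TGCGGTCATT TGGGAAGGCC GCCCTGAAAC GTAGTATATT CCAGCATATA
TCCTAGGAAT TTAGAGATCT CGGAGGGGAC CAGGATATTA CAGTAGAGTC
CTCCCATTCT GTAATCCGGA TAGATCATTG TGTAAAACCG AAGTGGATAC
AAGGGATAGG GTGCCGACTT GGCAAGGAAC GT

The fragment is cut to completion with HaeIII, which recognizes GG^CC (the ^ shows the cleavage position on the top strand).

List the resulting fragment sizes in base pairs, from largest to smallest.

164, 18 bp

The HaeIII site (GGCC) starts at position 17.
HaeIII cuts after base 2 of each site, so after position 18.
Linear molecule, 1 cut → 2 fragments:
  1–18 → 18 bp
  19–182 → 164 bp
Sorted largest to smallest: 164, 18 bp.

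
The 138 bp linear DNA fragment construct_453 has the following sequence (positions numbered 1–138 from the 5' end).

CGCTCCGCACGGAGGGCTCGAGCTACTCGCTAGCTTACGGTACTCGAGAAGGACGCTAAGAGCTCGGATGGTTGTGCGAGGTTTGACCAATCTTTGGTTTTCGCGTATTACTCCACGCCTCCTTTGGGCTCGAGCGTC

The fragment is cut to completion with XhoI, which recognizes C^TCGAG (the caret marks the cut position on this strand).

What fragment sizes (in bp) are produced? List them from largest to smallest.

86, 26, 17, 9 bp

XhoI sites (CTCGAG) start at positions 17, 43, 129.
XhoI cuts after the first base of each site, so after positions 17, 43, 129.
Linear molecule, 3 cuts → 4 fragments:
  1–17 → 17 bp
  18–43 → 26 bp
  44–129 → 86 bp
  130–138 → 9 bp
Sorted largest to smallest: 86, 26, 17, 9 bp.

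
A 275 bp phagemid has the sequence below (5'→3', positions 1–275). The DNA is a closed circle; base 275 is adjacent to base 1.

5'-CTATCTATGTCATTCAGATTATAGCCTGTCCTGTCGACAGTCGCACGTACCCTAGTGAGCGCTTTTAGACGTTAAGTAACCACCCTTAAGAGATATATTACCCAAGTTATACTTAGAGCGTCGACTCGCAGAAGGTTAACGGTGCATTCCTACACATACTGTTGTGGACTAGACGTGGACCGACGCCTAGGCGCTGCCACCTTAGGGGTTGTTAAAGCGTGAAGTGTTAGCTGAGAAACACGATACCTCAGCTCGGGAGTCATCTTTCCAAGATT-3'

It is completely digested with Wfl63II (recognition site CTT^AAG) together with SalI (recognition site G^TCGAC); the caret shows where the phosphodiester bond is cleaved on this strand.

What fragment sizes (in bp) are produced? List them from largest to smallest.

188, 54, 33 bp

The Wfl63II site (CTTAAG) starts at position 85.
Wfl63II cuts after base 3 of each site, so after position 87.
SalI sites (GTCGAC) start at positions 33, 120.
SalI cuts after the first base of each site, so after positions 33, 120.
Combined cut positions: 33, 87, 120.
Circular molecule, 3 cuts → 3 fragments:
  34–87 → 54 bp
  88–120 → 33 bp
  121–275 then 1–33 → 155 + 33 = 188 bp
Sorted largest to smallest: 188, 54, 33 bp.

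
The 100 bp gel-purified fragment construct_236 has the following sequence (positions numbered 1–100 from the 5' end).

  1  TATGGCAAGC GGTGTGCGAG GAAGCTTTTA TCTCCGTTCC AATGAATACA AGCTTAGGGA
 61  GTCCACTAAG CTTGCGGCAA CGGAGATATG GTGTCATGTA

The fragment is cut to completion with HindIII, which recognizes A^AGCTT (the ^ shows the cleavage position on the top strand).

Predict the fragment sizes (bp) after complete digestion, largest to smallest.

32, 28, 22, 18 bp

HindIII sites (AAGCTT) start at positions 22, 50, 68.
HindIII cuts after the first base of each site, so after positions 22, 50, 68.
Linear molecule, 3 cuts → 4 fragments:
  1–22 → 22 bp
  23–50 → 28 bp
  51–68 → 18 bp
  69–100 → 32 bp
Sorted largest to smallest: 32, 28, 22, 18 bp.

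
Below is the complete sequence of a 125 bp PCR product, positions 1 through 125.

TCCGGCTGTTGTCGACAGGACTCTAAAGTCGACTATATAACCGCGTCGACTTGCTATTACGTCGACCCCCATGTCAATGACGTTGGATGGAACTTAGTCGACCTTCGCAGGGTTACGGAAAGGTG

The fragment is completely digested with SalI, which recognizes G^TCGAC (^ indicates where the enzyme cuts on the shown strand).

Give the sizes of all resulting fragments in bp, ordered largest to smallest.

SalI sites (GTCGAC) start at positions 11, 28, 45, 61, 97.
SalI cuts after the first base of each site, so after positions 11, 28, 45, 61, 97.
Linear molecule, 5 cuts → 6 fragments:
  1–11 → 11 bp
  12–28 → 17 bp
  29–45 → 17 bp
  46–61 → 16 bp
  62–97 → 36 bp
  98–125 → 28 bp
Sorted largest to smallest: 36, 28, 17, 17, 16, 11 bp.

36, 28, 17, 17, 16, 11 bp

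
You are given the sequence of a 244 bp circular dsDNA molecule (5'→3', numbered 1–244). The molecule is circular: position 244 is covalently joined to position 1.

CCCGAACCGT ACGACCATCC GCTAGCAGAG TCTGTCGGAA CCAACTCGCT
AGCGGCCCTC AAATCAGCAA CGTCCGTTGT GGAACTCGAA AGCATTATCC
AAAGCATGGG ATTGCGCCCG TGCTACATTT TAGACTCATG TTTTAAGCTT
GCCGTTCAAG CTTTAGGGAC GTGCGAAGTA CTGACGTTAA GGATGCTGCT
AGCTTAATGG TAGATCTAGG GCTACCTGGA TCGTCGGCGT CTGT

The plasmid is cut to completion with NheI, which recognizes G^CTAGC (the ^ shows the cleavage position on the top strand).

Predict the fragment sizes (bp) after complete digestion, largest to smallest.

NheI sites (GCTAGC) start at positions 21, 48, 198.
NheI cuts after the first base of each site, so after positions 21, 48, 198.
Circular molecule, 3 cuts → 3 fragments:
  22–48 → 27 bp
  49–198 → 150 bp
  199–244 then 1–21 → 46 + 21 = 67 bp
Sorted largest to smallest: 150, 67, 27 bp.

150, 67, 27 bp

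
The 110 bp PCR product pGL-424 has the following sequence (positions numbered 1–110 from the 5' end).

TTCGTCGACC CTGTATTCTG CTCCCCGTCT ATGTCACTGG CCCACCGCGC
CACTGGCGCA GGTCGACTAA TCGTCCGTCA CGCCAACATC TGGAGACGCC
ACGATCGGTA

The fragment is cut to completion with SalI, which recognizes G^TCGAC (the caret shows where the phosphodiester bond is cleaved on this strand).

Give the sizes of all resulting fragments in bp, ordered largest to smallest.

58, 48, 4 bp

SalI sites (GTCGAC) start at positions 4, 62.
SalI cuts after the first base of each site, so after positions 4, 62.
Linear molecule, 2 cuts → 3 fragments:
  1–4 → 4 bp
  5–62 → 58 bp
  63–110 → 48 bp
Sorted largest to smallest: 58, 48, 4 bp.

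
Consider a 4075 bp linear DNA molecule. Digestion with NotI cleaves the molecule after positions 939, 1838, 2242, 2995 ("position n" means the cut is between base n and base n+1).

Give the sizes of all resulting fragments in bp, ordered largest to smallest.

Linear molecule, 4 cuts → 5 fragments:
  939 − 0 = 939 bp
  1838 − 939 = 899 bp
  2242 − 1838 = 404 bp
  2995 − 2242 = 753 bp
  4075 − 2995 = 1080 bp
Sorted largest to smallest: 1080, 939, 899, 753, 404 bp.

1080, 939, 899, 753, 404 bp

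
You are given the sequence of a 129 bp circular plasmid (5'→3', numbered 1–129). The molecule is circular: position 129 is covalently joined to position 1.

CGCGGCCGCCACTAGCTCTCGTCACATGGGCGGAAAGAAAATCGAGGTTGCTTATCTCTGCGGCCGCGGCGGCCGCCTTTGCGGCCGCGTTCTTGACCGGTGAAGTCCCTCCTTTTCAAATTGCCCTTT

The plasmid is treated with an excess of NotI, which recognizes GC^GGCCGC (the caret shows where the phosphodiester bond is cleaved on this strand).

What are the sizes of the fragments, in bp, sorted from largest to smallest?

58, 50, 12, 9 bp

NotI sites (GCGGCCGC) start at positions 2, 60, 69, 81.
NotI cuts after base 2 of each site, so after positions 3, 61, 70, 82.
Circular molecule, 4 cuts → 4 fragments:
  4–61 → 58 bp
  62–70 → 9 bp
  71–82 → 12 bp
  83–129 then 1–3 → 47 + 3 = 50 bp
Sorted largest to smallest: 58, 50, 12, 9 bp.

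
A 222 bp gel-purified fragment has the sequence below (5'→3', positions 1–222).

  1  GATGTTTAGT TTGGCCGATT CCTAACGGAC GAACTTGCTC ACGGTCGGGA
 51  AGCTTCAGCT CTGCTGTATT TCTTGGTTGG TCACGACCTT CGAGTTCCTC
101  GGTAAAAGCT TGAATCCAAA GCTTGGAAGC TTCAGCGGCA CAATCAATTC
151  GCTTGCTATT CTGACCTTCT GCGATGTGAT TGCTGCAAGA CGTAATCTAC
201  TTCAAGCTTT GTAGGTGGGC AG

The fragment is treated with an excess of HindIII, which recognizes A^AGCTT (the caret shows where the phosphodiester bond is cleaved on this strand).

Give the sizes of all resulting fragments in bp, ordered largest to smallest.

HindIII sites (AAGCTT) start at positions 50, 106, 119, 127, 204.
HindIII cuts after the first base of each site, so after positions 50, 106, 119, 127, 204.
Linear molecule, 5 cuts → 6 fragments:
  1–50 → 50 bp
  51–106 → 56 bp
  107–119 → 13 bp
  120–127 → 8 bp
  128–204 → 77 bp
  205–222 → 18 bp
Sorted largest to smallest: 77, 56, 50, 18, 13, 8 bp.

77, 56, 50, 18, 13, 8 bp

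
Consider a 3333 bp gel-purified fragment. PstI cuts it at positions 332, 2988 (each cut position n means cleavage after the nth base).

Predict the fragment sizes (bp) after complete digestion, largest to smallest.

2656, 345, 332 bp

Linear molecule, 2 cuts → 3 fragments:
  332 − 0 = 332 bp
  2988 − 332 = 2656 bp
  3333 − 2988 = 345 bp
Sorted largest to smallest: 2656, 345, 332 bp.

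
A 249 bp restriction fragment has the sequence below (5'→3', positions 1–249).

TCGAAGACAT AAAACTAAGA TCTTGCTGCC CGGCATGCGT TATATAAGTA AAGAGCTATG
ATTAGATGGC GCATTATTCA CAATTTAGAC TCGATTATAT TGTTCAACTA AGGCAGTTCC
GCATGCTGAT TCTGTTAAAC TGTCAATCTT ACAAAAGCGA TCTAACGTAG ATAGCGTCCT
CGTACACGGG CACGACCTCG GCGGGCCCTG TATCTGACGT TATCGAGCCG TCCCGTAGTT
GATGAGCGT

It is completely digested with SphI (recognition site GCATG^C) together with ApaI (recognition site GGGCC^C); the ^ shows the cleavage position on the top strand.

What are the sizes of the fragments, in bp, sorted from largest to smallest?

SphI sites (GCATGC) start at positions 33, 121.
SphI cuts after base 5 of each site (before the last base), so after positions 37, 125.
The ApaI site (GGGCCC) starts at position 203.
ApaI cuts after base 5 of each site (before the last base), so after position 207.
Combined cut positions: 37, 125, 207.
Linear molecule, 3 cuts → 4 fragments:
  1–37 → 37 bp
  38–125 → 88 bp
  126–207 → 82 bp
  208–249 → 42 bp
Sorted largest to smallest: 88, 82, 42, 37 bp.

88, 82, 42, 37 bp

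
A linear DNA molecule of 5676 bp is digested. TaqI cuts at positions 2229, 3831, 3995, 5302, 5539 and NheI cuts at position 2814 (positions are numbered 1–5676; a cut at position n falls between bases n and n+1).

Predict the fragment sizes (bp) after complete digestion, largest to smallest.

Combined cut positions (sorted): 2229, 2814, 3831, 3995, 5302, 5539.
Linear molecule, 6 cuts → 7 fragments:
  2229 − 0 = 2229 bp
  2814 − 2229 = 585 bp
  3831 − 2814 = 1017 bp
  3995 − 3831 = 164 bp
  5302 − 3995 = 1307 bp
  5539 − 5302 = 237 bp
  5676 − 5539 = 137 bp
Sorted largest to smallest: 2229, 1307, 1017, 585, 237, 164, 137 bp.

2229, 1307, 1017, 585, 237, 164, 137 bp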